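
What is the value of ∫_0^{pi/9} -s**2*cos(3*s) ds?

-pi/81 - sqrt(3)*pi**2/486 + sqrt(3)/27

Integrate by parts twice (u = s^2, dv = -cos(3*s) ds).
An antiderivative is F(s) = -s**2*sin(3*s)/3 - 2*s*cos(3*s)/9 + 2*sin(3*s)/27.
Then F(pi/9) - F(0) = (-pi/81 - sqrt(3)*pi**2/486 + sqrt(3)/27) - (0) = -pi/81 - sqrt(3)*pi**2/486 + sqrt(3)/27.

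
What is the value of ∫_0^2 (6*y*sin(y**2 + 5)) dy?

3*cos(5) - 3*cos(9)

Let u = y**2 + 5, so du = 2*y dy. When y = 0, u = 5; when y = 2, u = 9.
The integral becomes 3·∫ sin(u) du from 5 to 9, with antiderivative -3*cos(u).
Back in y: F(y) = -3*cos(y**2 + 5).
Then F(2) - F(0) = (-3*cos(9)) - (-3*cos(5)) = 3*cos(5) - 3*cos(9).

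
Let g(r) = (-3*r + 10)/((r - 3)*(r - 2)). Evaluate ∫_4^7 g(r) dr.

-4*log(5) + 6*log(2)

Factor the denominator: r**2 - 5*r + 6 = (r - 2)(r - 3).
Partial fractions: (-3*r + 10)/((r - 3)*(r - 2)) = -4/(r - 2) + 1/(r - 3).
An antiderivative is F(r) = log(r - 3) - 4*log(r - 2).
Then F(7) - F(4) = (-4*log(5) + 2*log(2)) - (-log(16)) = -4*log(5) + 6*log(2).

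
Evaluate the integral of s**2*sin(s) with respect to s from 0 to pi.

-4 + pi**2

Integrate by parts twice (u = s^2, dv = sin(s) ds).
An antiderivative is F(s) = -s**2*cos(s) + 2*s*sin(s) + 2*cos(s).
Then F(pi) - F(0) = (-2 + pi**2) - (2) = -4 + pi**2.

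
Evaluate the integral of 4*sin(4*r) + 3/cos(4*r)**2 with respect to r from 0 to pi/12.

1/2 + 3*sqrt(3)/4

An antiderivative is F(r) = -cos(4*r) + 3*tan(4*r)/4.
Then F(pi/12) - F(0) = (-1/2 + 3*sqrt(3)/4) - (-1) = 1/2 + 3*sqrt(3)/4.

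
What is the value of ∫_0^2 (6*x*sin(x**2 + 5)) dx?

Let u = x**2 + 5, so du = 2*x dx. When x = 0, u = 5; when x = 2, u = 9.
The integral becomes 3·∫ sin(u) du from 5 to 9, with antiderivative -3*cos(u).
Back in x: F(x) = -3*cos(x**2 + 5).
Then F(2) - F(0) = (-3*cos(9)) - (-3*cos(5)) = 3*cos(5) - 3*cos(9).

3*cos(5) - 3*cos(9)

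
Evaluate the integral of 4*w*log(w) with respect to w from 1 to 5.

Integrate by parts once (u = ln w, dv = 4*w dw).
An antiderivative is F(w) = w**2*(2*log(w) - 1).
Then F(5) - F(1) = (-25 + 50*log(5)) - (-1) = -24 + 50*log(5).

-24 + 50*log(5)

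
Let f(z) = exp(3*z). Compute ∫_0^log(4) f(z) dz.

Let u = exp(z), so du = exp(z) dz. When z = 0, u = 1; when z = log(4), u = 4.
The integral becomes ∫ u**2 du from 1 to 4, with antiderivative u**3/3.
Back in z: F(z) = exp(3*z)/3.
Then F(log(4)) - F(0) = (64/3) - (1/3) = 21.

21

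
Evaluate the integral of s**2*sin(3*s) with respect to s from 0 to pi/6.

Integrate by parts twice (u = s^2, dv = sin(3*s) ds).
An antiderivative is F(s) = -s**2*cos(3*s)/3 + 2*s*sin(3*s)/9 + 2*cos(3*s)/27.
Then F(pi/6) - F(0) = (pi/27) - (2/27) = -2/27 + pi/27.

-2/27 + pi/27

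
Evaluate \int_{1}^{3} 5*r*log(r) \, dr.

Integrate by parts once (u = ln r, dv = 5*r dr).
An antiderivative is F(r) = 5*r**2*(2*log(r) - 1)/4.
Then F(3) - F(1) = (-45/4 + 45*log(3)/2) - (-5/4) = -10 + 45*log(3)/2.

-10 + 45*log(3)/2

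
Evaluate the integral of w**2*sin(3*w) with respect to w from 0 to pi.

Integrate by parts twice (u = w^2, dv = sin(3*w) dw).
An antiderivative is F(w) = -w**2*cos(3*w)/3 + 2*w*sin(3*w)/9 + 2*cos(3*w)/27.
Then F(pi) - F(0) = (-2/27 + pi**2/3) - (2/27) = -4/27 + pi**2/3.

-4/27 + pi**2/3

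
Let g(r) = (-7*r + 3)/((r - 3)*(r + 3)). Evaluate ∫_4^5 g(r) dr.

-15*log(2) + 4*log(7)

Factor the denominator: r**2 - 9 = (r + 3)(r - 3).
Partial fractions: (-7*r + 3)/((r - 3)*(r + 3)) = -4/(r + 3) - 3/(r - 3).
An antiderivative is F(r) = -3*log(r - 3) - 4*log(r + 3).
Then F(5) - F(4) = (-15*log(2)) - (-4*log(7)) = -15*log(2) + 4*log(7).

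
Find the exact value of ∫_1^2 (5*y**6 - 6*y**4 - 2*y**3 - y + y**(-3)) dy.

12569/280

By the power rule, an antiderivative is F(y) = 5*y**7/7 - 6*y**5/5 - y**4/2 - y**2/2 - 1/(2*y**2).
Then F(2) - F(1) = (12013/280) - (-139/70) = 12569/280.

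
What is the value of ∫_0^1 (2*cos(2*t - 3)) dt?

Let u = 2*t - 3, so du = 2 dt. When t = 0, u = -3; when t = 1, u = -1.
The integral becomes ∫ cos(u) du from -3 to -1, with antiderivative sin(u).
Back in t: F(t) = sin(2*t - 3).
Then F(1) - F(0) = (-sin(1)) - (-sin(3)) = -sin(1) + sin(3).

-sin(1) + sin(3)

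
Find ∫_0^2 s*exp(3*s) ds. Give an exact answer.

1/9 + 5*exp(6)/9

Integrate by parts once (u = s, dv = exp(3*s) ds).
An antiderivative is F(s) = (3*s - 1)*exp(3*s)/9.
Then F(2) - F(0) = (5*exp(6)/9) - (-1/9) = 1/9 + 5*exp(6)/9.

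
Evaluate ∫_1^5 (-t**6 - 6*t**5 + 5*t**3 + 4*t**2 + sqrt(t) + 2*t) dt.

By the power rule, an antiderivative is F(t) = -t**7/7 - t**6 + 5*t**4/4 + 2*t**(3/2)/3 + 4*t**3/3 + t**2.
Then F(5) - F(1) = (-2168275/84 + 10*sqrt(5)/3) - (87/28) = -542134/21 + 10*sqrt(5)/3.

-542134/21 + 10*sqrt(5)/3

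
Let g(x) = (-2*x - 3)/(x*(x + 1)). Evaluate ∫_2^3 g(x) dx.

Factor the denominator: x**2 + x = (x + 1)x.
Partial fractions: (-2*x - 3)/(x*(x + 1)) = 1/(x + 1) - 3/x.
An antiderivative is F(x) = -3*log(x) + log(x + 1).
Then F(3) - F(2) = (log(4/27)) - (log(3/8)) = log(32/81).

log(32/81)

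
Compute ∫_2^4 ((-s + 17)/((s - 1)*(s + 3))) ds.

-5*log(7) + 4*log(3) + 5*log(5)

Factor the denominator: s**2 + 2*s - 3 = (s + 3)(s - 1).
Partial fractions: (-s + 17)/((s - 1)*(s + 3)) = -5/(s + 3) + 4/(s - 1).
An antiderivative is F(s) = 4*log(s - 1) - 5*log(s + 3).
Then F(4) - F(2) = (-5*log(7) + 4*log(3)) - (-5*log(5)) = -5*log(7) + 4*log(3) + 5*log(5).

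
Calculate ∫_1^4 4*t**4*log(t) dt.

-4092/25 + 8192*log(2)/5

Integrate by parts once (u = ln t, dv = 4*t**4 dt).
An antiderivative is F(t) = 4*t**5*(5*log(t) - 1)/25.
Then F(4) - F(1) = (-4096/25 + 8192*log(2)/5) - (-4/25) = -4092/25 + 8192*log(2)/5.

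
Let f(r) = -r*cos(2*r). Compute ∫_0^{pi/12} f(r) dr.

Integrate by parts once (u = r, dv = -cos(2*r) dr).
An antiderivative is F(r) = -r*sin(2*r)/2 - cos(2*r)/4.
Then F(pi/12) - F(0) = (-sqrt(3)/8 - pi/48) - (-1/4) = -sqrt(3)/8 - pi/48 + 1/4.

-sqrt(3)/8 - pi/48 + 1/4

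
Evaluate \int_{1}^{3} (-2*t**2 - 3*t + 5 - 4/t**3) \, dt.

-190/9

By the power rule, an antiderivative is F(t) = -2*t**3/3 - 3*t**2/2 + 5*t + 2/t**2.
Then F(3) - F(1) = (-293/18) - (29/6) = -190/9.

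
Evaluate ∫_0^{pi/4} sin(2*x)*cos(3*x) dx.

-2/5 + 3*sqrt(2)/10

Use the identity sin(2*x)cos(3*x) = [sin(5*x) + sin(-x)]/2.
An antiderivative is F(x) = cos(x)/2 - cos(5*x)/10.
Then F(pi/4) - F(0) = (3*sqrt(2)/10) - (2/5) = -2/5 + 3*sqrt(2)/10.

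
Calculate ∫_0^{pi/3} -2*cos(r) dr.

-sqrt(3)

An antiderivative is F(r) = -2*sin(r).
Then F(pi/3) - F(0) = (-sqrt(3)) - (0) = -sqrt(3).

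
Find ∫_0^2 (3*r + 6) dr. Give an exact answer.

18

By the power rule, an antiderivative is F(r) = 3*r**2/2 + 6*r.
Then F(2) - F(0) = (18) - (0) = 18.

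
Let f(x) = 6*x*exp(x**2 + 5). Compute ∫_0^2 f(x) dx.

Let u = x**2 + 5, so du = 2*x dx. When x = 0, u = 5; when x = 2, u = 9.
The integral becomes 3·∫ exp(u) du from 5 to 9, with antiderivative 3*exp(u).
Back in x: F(x) = 3*exp(x**2 + 5).
Then F(2) - F(0) = (3*exp(9)) - (3*exp(5)) = -3*(1 - exp(4))*exp(5).

-3*(1 - exp(4))*exp(5)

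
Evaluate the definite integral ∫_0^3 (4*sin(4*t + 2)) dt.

cos(2) - cos(14)

Let u = 4*t + 2, so du = 4 dt. When t = 0, u = 2; when t = 3, u = 14.
The integral becomes ∫ sin(u) du from 2 to 14, with antiderivative -cos(u).
Back in t: F(t) = -cos(4*t + 2).
Then F(3) - F(0) = (-cos(14)) - (-cos(2)) = cos(2) - cos(14).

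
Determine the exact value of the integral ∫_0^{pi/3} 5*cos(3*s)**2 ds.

Use the identity cos^2(3*s) = (1 + cos(6*s))/2.
An antiderivative is F(s) = 5*s/2 + 5*sin(6*s)/12.
Then F(pi/3) - F(0) = (5*pi/6) - (0) = 5*pi/6.

5*pi/6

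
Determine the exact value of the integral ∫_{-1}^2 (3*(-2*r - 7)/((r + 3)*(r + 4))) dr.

-3*log(5)

Factor the denominator: r**2 + 7*r + 12 = (r + 4)(r + 3).
Partial fractions: 3*(-2*r - 7)/((r + 3)*(r + 4)) = -3/(r + 4) - 3/(r + 3).
An antiderivative is F(r) = -3*log(r + 3) - 3*log(r + 4).
Then F(2) - F(-1) = (-3*log(5) - 3*log(3) - 3*log(2)) - (-3*log(3) - 3*log(2)) = -3*log(5).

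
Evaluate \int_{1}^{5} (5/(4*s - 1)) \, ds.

An antiderivative is F(s) = 5*log(4*s - 1)/4.
Then F(5) - F(1) = (5*log(19)/4) - (5*log(3)/4) = -5*log(3)/4 + 5*log(19)/4.

-5*log(3)/4 + 5*log(19)/4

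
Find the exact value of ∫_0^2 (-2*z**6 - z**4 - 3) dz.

By the power rule, an antiderivative is F(z) = -2*z**7/7 - z**5/5 - 3*z.
Then F(2) - F(0) = (-1714/35) - (0) = -1714/35.

-1714/35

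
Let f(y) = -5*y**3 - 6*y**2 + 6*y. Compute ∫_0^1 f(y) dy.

-1/4

By the power rule, an antiderivative is F(y) = -5*y**4/4 - 2*y**3 + 3*y**2.
Then F(1) - F(0) = (-1/4) - (0) = -1/4.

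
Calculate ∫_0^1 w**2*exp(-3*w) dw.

Integrate by parts twice (u = w^2, dv = exp(-3*w) dw).
An antiderivative is F(w) = (-9*w**2 - 6*w - 2)*exp(-3*w)/27.
Then F(1) - F(0) = (-17*exp(-3)/27) - (-2/27) = 2/27 - 17*exp(-3)/27.

2/27 - 17*exp(-3)/27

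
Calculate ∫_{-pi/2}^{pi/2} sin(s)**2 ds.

pi/2

Use the identity sin^2(s) = (1 - cos(2*s))/2.
An antiderivative is F(s) = s/2 - sin(2*s)/4.
Then F(pi/2) - F(-pi/2) = (pi/4) - (-pi/4) = pi/2.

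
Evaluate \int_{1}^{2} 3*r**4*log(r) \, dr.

Integrate by parts once (u = ln r, dv = 3*r**4 dr).
An antiderivative is F(r) = 3*r**5*(5*log(r) - 1)/25.
Then F(2) - F(1) = (-96/25 + 96*log(2)/5) - (-3/25) = -93/25 + 96*log(2)/5.

-93/25 + 96*log(2)/5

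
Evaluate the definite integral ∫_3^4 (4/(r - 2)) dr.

An antiderivative is F(r) = 4*log(r - 2).
Then F(4) - F(3) = (log(16)) - (0) = log(16).

log(16)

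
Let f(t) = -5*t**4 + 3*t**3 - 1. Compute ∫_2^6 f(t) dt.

By the power rule, an antiderivative is F(t) = -t**5 + 3*t**4/4 - t.
Then F(6) - F(2) = (-6810) - (-22) = -6788.

-6788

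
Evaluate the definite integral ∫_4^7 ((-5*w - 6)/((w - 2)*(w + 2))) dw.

Factor the denominator: w**2 - 4 = (w + 2)(w - 2).
Partial fractions: (-5*w - 6)/((w - 2)*(w + 2)) = -1/(w + 2) - 4/(w - 2).
An antiderivative is F(w) = -4*log(w - 2) - log(w + 2).
Then F(7) - F(4) = (-4*log(5) - 2*log(3)) - (-log(96)) = -4*log(5) - log(3) + 5*log(2).

-4*log(5) - log(3) + 5*log(2)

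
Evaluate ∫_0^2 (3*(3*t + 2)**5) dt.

Let u = 3*t + 2, so du = 3 dt. When t = 0, u = 2; when t = 2, u = 8.
The integral becomes ∫ u**5 du from 2 to 8, with antiderivative u**6/6.
Back in t: F(t) = (3*t + 2)**6/6.
Then F(2) - F(0) = (131072/3) - (32/3) = 43680.

43680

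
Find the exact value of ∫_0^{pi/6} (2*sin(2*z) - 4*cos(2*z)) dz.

1/2 - sqrt(3)

An antiderivative is F(z) = -2*sin(2*z) - cos(2*z).
Then F(pi/6) - F(0) = (-sqrt(3) - 1/2) - (-1) = 1/2 - sqrt(3).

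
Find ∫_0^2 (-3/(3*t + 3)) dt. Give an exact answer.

-log(3)

An antiderivative is F(t) = -log(3*t + 3).
Then F(2) - F(0) = (-log(9)) - (-log(3)) = -log(3).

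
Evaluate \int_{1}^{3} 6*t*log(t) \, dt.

-12 + 27*log(3)

Integrate by parts once (u = ln t, dv = 6*t dt).
An antiderivative is F(t) = 3*t**2*(2*log(t) - 1)/2.
Then F(3) - F(1) = (-27/2 + 27*log(3)) - (-3/2) = -12 + 27*log(3).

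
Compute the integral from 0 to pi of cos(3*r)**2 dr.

pi/2

Use the identity cos^2(3*r) = (1 + cos(6*r))/2.
An antiderivative is F(r) = r/2 + sin(6*r)/12.
Then F(pi) - F(0) = (pi/2) - (0) = pi/2.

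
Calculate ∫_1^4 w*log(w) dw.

-15/4 + 16*log(2)

Integrate by parts once (u = ln w, dv = w dw).
An antiderivative is F(w) = w**2*(2*log(w) - 1)/4.
Then F(4) - F(1) = (-4 + 16*log(2)) - (-1/4) = -15/4 + 16*log(2).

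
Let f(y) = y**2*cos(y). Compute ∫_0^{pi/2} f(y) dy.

-2 + pi**2/4

Integrate by parts twice (u = y^2, dv = cos(y) dy).
An antiderivative is F(y) = y**2*sin(y) + 2*y*cos(y) - 2*sin(y).
Then F(pi/2) - F(0) = (-2 + pi**2/4) - (0) = -2 + pi**2/4.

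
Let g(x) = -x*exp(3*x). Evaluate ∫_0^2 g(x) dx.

-5*exp(6)/9 - 1/9

Integrate by parts once (u = x, dv = -exp(3*x) dx).
An antiderivative is F(x) = (-3*x + 1)*exp(3*x)/9.
Then F(2) - F(0) = (-5*exp(6)/9) - (1/9) = -5*exp(6)/9 - 1/9.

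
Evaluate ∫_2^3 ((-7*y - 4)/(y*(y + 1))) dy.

-log(12)

Factor the denominator: y**2 + y = (y + 1)y.
Partial fractions: (-7*y - 4)/(y*(y + 1)) = -3/(y + 1) - 4/y.
An antiderivative is F(y) = -4*log(y) - 3*log(y + 1).
Then F(3) - F(2) = (-4*log(3) - 6*log(2)) - (-3*log(3) - 4*log(2)) = -log(12).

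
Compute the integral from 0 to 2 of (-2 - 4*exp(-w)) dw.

An antiderivative is F(w) = -2*w + 4*exp(-w).
Then F(2) - F(0) = (-4 + 4*exp(-2)) - (4) = -8 + 4*exp(-2).

-8 + 4*exp(-2)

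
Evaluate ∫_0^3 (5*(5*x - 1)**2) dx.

915

Let u = 5*x - 1, so du = 5 dx. When x = 0, u = -1; when x = 3, u = 14.
The integral becomes ∫ u**2 du from -1 to 14, with antiderivative u**3/3.
Back in x: F(x) = (5*x - 1)**3/3.
Then F(3) - F(0) = (2744/3) - (-1/3) = 915.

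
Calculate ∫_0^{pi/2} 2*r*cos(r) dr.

-2 + pi

Integrate by parts once (u = r, dv = 2*cos(r) dr).
An antiderivative is F(r) = 2*r*sin(r) + 2*cos(r).
Then F(pi/2) - F(0) = (pi) - (2) = -2 + pi.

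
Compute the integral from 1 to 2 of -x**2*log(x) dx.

7/9 - 8*log(2)/3

Integrate by parts once (u = ln x, dv = -x**2 dx).
An antiderivative is F(x) = -x**3*(3*log(x) - 1)/9.
Then F(2) - F(1) = (8/9 - 8*log(2)/3) - (1/9) = 7/9 - 8*log(2)/3.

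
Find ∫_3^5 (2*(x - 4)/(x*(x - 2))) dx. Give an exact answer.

-6*log(3) + 4*log(5)

Factor the denominator: x**2 - 2*x = x(x - 2).
Partial fractions: 2*(x - 4)/(x*(x - 2)) = 4/x - 2/(x - 2).
An antiderivative is F(x) = 4*log(x) - 2*log(x - 2).
Then F(5) - F(3) = (-2*log(3) + 4*log(5)) - (log(81)) = -6*log(3) + 4*log(5).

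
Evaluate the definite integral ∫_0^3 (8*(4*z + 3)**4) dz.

1518264/5

Let u = 4*z + 3, so du = 4 dz. When z = 0, u = 3; when z = 3, u = 15.
The integral becomes 2·∫ u**4 du from 3 to 15, with antiderivative 2*u**5/5.
Back in z: F(z) = 2*(4*z + 3)**5/5.
Then F(3) - F(0) = (303750) - (486/5) = 1518264/5.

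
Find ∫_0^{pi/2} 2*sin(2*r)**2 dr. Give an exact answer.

pi/2

Use the identity sin^2(2*r) = (1 - cos(4*r))/2.
An antiderivative is F(r) = r - sin(4*r)/4.
Then F(pi/2) - F(0) = (pi/2) - (0) = pi/2.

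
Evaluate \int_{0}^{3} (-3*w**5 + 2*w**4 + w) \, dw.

By the power rule, an antiderivative is F(w) = -w**6/2 + 2*w**5/5 + w**2/2.
Then F(3) - F(0) = (-1314/5) - (0) = -1314/5.

-1314/5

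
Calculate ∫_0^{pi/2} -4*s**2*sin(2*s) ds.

2 - pi**2/2

Integrate by parts twice (u = s^2, dv = -4*sin(2*s) ds).
An antiderivative is F(s) = 2*s**2*cos(2*s) - 2*s*sin(2*s) - cos(2*s).
Then F(pi/2) - F(0) = (1 - pi**2/2) - (-1) = 2 - pi**2/2.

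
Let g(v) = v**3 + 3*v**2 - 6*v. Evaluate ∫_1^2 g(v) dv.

7/4

By the power rule, an antiderivative is F(v) = v**4/4 + v**3 - 3*v**2.
Then F(2) - F(1) = (0) - (-7/4) = 7/4.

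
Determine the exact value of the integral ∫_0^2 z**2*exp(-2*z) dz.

(-13 + exp(4))*exp(-4)/4

Integrate by parts twice (u = z^2, dv = exp(-2*z) dz).
An antiderivative is F(z) = (-2*z**2 - 2*z - 1)*exp(-2*z)/4.
Then F(2) - F(0) = (-13*exp(-4)/4) - (-1/4) = (-13 + exp(4))*exp(-4)/4.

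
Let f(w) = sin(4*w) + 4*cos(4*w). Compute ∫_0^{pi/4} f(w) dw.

An antiderivative is F(w) = sin(4*w) - cos(4*w)/4.
Then F(pi/4) - F(0) = (1/4) - (-1/4) = 1/2.

1/2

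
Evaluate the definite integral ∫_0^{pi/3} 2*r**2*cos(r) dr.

Integrate by parts twice (u = r^2, dv = 2*cos(r) dr).
An antiderivative is F(r) = 2*r**2*sin(r) + 4*r*cos(r) - 4*sin(r).
Then F(pi/3) - F(0) = (-2*sqrt(3) + sqrt(3)*pi**2/9 + 2*pi/3) - (0) = -2*sqrt(3) + sqrt(3)*pi**2/9 + 2*pi/3.

-2*sqrt(3) + sqrt(3)*pi**2/9 + 2*pi/3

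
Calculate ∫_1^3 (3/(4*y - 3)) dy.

3*log(3)/2

An antiderivative is F(y) = 3*log(4*y - 3)/4.
Then F(3) - F(1) = (3*log(3)/2) - (0) = 3*log(3)/2.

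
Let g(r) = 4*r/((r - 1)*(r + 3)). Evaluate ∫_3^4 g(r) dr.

Factor the denominator: r**2 + 2*r - 3 = (r + 3)(r - 1).
Partial fractions: 4*r/((r - 1)*(r + 3)) = 3/(r + 3) + 1/(r - 1).
An antiderivative is F(r) = log(r - 1) + 3*log(r + 3).
Then F(4) - F(3) = (log(3) + 3*log(7)) - (4*log(2) + 3*log(3)) = -4*log(2) - 2*log(3) + 3*log(7).

-4*log(2) - 2*log(3) + 3*log(7)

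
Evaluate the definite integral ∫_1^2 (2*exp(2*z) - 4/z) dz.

An antiderivative is F(z) = exp(2*z) - 4*log(z).
Then F(2) - F(1) = (-log(16) + exp(4)) - (exp(2)) = -exp(2) - log(16) + exp(4).

-exp(2) - log(16) + exp(4)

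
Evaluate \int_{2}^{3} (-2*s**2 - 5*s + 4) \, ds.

-127/6

By the power rule, an antiderivative is F(s) = -2*s**3/3 - 5*s**2/2 + 4*s.
Then F(3) - F(2) = (-57/2) - (-22/3) = -127/6.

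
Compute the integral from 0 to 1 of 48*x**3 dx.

Let u = 2*x, so du = 2 dx. When x = 0, u = 0; when x = 1, u = 2.
The integral becomes 3·∫ u**3 du from 0 to 2, with antiderivative 3*u**4/4.
Back in x: F(x) = 12*x**4.
Then F(1) - F(0) = (12) - (0) = 12.

12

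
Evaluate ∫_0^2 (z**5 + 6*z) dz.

68/3

By the power rule, an antiderivative is F(z) = z**6/6 + 3*z**2.
Then F(2) - F(0) = (68/3) - (0) = 68/3.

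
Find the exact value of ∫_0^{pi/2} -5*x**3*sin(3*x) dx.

-10/27 + 5*pi**2/12

Integrate by parts 3 times (u = x^3, dv = -5*sin(3*x) dx).
An antiderivative is F(x) = 5*x**3*cos(3*x)/3 - 5*x**2*sin(3*x)/3 - 10*x*cos(3*x)/9 + 10*sin(3*x)/27.
Then F(pi/2) - F(0) = (-10/27 + 5*pi**2/12) - (0) = -10/27 + 5*pi**2/12.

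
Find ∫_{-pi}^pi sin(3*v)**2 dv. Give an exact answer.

pi

Use the identity sin^2(3*v) = (1 - cos(6*v))/2.
An antiderivative is F(v) = v/2 - sin(6*v)/12.
Then F(pi) - F(-pi) = (pi/2) - (-pi/2) = pi.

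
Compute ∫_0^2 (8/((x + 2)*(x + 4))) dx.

-4*log(3) + 8*log(2)

Factor the denominator: x**2 + 6*x + 8 = (x + 4)(x + 2).
Partial fractions: 8/((x + 2)*(x + 4)) = -4/(x + 4) + 4/(x + 2).
An antiderivative is F(x) = 4*log(x + 2) - 4*log(x + 4).
Then F(2) - F(0) = (log(16/81)) - (-log(16)) = -4*log(3) + 8*log(2).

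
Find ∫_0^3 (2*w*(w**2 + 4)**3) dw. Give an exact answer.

Let u = w**2 + 4, so du = 2*w dw. When w = 0, u = 4; when w = 3, u = 13.
The integral becomes ∫ u**3 du from 4 to 13, with antiderivative u**4/4.
Back in w: F(w) = (w**2 + 4)**4/4.
Then F(3) - F(0) = (28561/4) - (64) = 28305/4.

28305/4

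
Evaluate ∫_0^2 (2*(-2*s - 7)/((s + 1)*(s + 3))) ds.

-6*log(3) + log(5)

Factor the denominator: s**2 + 4*s + 3 = (s + 3)(s + 1).
Partial fractions: 2*(-2*s - 7)/((s + 1)*(s + 3)) = 1/(s + 3) - 5/(s + 1).
An antiderivative is F(s) = -5*log(s + 1) + log(s + 3).
Then F(2) - F(0) = (-5*log(3) + log(5)) - (log(3)) = -6*log(3) + log(5).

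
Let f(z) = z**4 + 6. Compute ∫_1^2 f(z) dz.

By the power rule, an antiderivative is F(z) = z**5/5 + 6*z.
Then F(2) - F(1) = (92/5) - (31/5) = 61/5.

61/5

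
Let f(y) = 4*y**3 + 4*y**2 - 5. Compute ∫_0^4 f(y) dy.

964/3

By the power rule, an antiderivative is F(y) = y**4 + 4*y**3/3 - 5*y.
Then F(4) - F(0) = (964/3) - (0) = 964/3.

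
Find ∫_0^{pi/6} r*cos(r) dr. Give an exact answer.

-1 + pi/12 + sqrt(3)/2

Integrate by parts once (u = r, dv = cos(r) dr).
An antiderivative is F(r) = r*sin(r) + cos(r).
Then F(pi/6) - F(0) = (pi/12 + sqrt(3)/2) - (1) = -1 + pi/12 + sqrt(3)/2.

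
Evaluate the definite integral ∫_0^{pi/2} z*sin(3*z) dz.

-1/9

Integrate by parts once (u = z, dv = sin(3*z) dz).
An antiderivative is F(z) = -z*cos(3*z)/3 + sin(3*z)/9.
Then F(pi/2) - F(0) = (-1/9) - (0) = -1/9.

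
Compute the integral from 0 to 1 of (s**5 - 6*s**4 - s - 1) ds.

By the power rule, an antiderivative is F(s) = s**6/6 - 6*s**5/5 - s**2/2 - s.
Then F(1) - F(0) = (-38/15) - (0) = -38/15.

-38/15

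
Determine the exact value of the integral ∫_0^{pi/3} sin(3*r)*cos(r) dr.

9/16

Use the identity sin(3*r)cos(r) = [sin(4*r) + sin(2*r)]/2.
An antiderivative is F(r) = -cos(2*r)/4 - cos(4*r)/8.
Then F(pi/3) - F(0) = (3/16) - (-3/8) = 9/16.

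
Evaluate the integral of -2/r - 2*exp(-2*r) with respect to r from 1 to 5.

An antiderivative is F(r) = -2*log(r) + exp(-2*r).
Then F(5) - F(1) = (-2*log(5) + exp(-10)) - (exp(-2)) = -2*log(5) - exp(-2) + exp(-10).

-2*log(5) - exp(-2) + exp(-10)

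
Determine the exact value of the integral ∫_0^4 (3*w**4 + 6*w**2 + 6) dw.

By the power rule, an antiderivative is F(w) = 3*w**5/5 + 2*w**3 + 6*w.
Then F(4) - F(0) = (3832/5) - (0) = 3832/5.

3832/5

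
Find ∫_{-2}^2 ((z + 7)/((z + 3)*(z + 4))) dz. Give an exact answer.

-3*log(3) + 4*log(5)

Factor the denominator: z**2 + 7*z + 12 = (z + 4)(z + 3).
Partial fractions: (z + 7)/((z + 3)*(z + 4)) = -3/(z + 4) + 4/(z + 3).
An antiderivative is F(z) = 4*log(z + 3) - 3*log(z + 4).
Then F(2) - F(-2) = (-3*log(3) - 3*log(2) + 4*log(5)) - (-log(8)) = -3*log(3) + 4*log(5).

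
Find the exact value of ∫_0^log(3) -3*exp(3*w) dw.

An antiderivative is F(w) = -exp(3*w).
Then F(log(3)) - F(0) = (-27) - (-1) = -26.

-26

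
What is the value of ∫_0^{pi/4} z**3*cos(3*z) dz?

Integrate by parts 3 times (u = z^3, dv = cos(3*z) dz).
An antiderivative is F(z) = z**3*sin(3*z)/3 + z**2*cos(3*z)/3 - 2*z*sin(3*z)/9 - 2*cos(3*z)/27.
Then F(pi/4) - F(0) = (sqrt(2)*(-36*pi**2 - 96*pi + 128 + 9*pi**3)/3456) - (-2/27) = -sqrt(2)*pi**2/96 - sqrt(2)*pi/36 + sqrt(2)/27 + 2/27 + sqrt(2)*pi**3/384.

-sqrt(2)*pi**2/96 - sqrt(2)*pi/36 + sqrt(2)/27 + 2/27 + sqrt(2)*pi**3/384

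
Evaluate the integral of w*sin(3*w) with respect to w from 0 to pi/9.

Integrate by parts once (u = w, dv = sin(3*w) dw).
An antiderivative is F(w) = -w*cos(3*w)/3 + sin(3*w)/9.
Then F(pi/9) - F(0) = (-pi/54 + sqrt(3)/18) - (0) = -pi/54 + sqrt(3)/18.

-pi/54 + sqrt(3)/18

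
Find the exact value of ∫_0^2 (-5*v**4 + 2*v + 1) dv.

-26

By the power rule, an antiderivative is F(v) = -v**5 + v**2 + v.
Then F(2) - F(0) = (-26) - (0) = -26.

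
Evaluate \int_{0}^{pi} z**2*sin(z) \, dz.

-4 + pi**2

Integrate by parts twice (u = z^2, dv = sin(z) dz).
An antiderivative is F(z) = -z**2*cos(z) + 2*z*sin(z) + 2*cos(z).
Then F(pi) - F(0) = (-2 + pi**2) - (2) = -4 + pi**2.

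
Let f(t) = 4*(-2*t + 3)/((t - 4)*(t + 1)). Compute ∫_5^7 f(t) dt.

-8*log(2)

Factor the denominator: t**2 - 3*t - 4 = (t + 1)(t - 4).
Partial fractions: 4*(-2*t + 3)/((t - 4)*(t + 1)) = -4/(t + 1) - 4/(t - 4).
An antiderivative is F(t) = -4*log(t - 4) - 4*log(t + 1).
Then F(7) - F(5) = (-12*log(2) - 4*log(3)) - (-4*log(3) - 4*log(2)) = -8*log(2).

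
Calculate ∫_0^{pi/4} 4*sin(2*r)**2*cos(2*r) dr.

Let u = sin(2*r), so du = 2*cos(2*r) dr. When r = 0, u = 0; when r = pi/4, u = 1.
The integral becomes 2·∫ u**2 du from 0 to 1, with antiderivative 2*u**3/3.
Back in r: F(r) = 2*sin(2*r)**3/3.
Then F(pi/4) - F(0) = (2/3) - (0) = 2/3.

2/3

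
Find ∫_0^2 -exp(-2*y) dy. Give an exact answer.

An antiderivative is F(y) = exp(-2*y)/2.
Then F(2) - F(0) = (exp(-4)/2) - (1/2) = (1 - exp(4))*exp(-4)/2.

(1 - exp(4))*exp(-4)/2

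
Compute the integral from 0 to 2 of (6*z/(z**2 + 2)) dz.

log(27)

Let u = z**2 + 2, so du = 2*z dz. When z = 0, u = 2; when z = 2, u = 6.
The integral becomes 3·∫ 1/u du from 2 to 6, with antiderivative 3*log(u).
Back in z: F(z) = 3*log(z**2 + 2).
Then F(2) - F(0) = (3*log(2) + 3*log(3)) - (log(8)) = log(27).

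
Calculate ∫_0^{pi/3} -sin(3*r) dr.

An antiderivative is F(r) = cos(3*r)/3.
Then F(pi/3) - F(0) = (-1/3) - (1/3) = -2/3.

-2/3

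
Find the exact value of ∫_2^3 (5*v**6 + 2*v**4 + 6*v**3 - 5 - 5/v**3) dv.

4151113/2520

By the power rule, an antiderivative is F(v) = 5*v**7/7 + 2*v**5/5 + 3*v**4/2 - 5*v + 5/(2*v**2).
Then F(3) - F(2) = (556328/315) - (33279/280) = 4151113/2520.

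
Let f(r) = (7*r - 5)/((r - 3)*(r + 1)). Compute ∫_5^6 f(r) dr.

-7*log(2) + log(3) + 3*log(7)

Factor the denominator: r**2 - 2*r - 3 = (r + 1)(r - 3).
Partial fractions: (7*r - 5)/((r - 3)*(r + 1)) = 3/(r + 1) + 4/(r - 3).
An antiderivative is F(r) = 4*log(r - 3) + 3*log(r + 1).
Then F(6) - F(5) = (4*log(3) + 3*log(7)) - (3*log(3) + 7*log(2)) = -7*log(2) + log(3) + 3*log(7).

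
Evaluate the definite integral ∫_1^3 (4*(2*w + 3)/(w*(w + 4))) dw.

Factor the denominator: w**2 + 4*w = (w + 4)w.
Partial fractions: 4*(2*w + 3)/(w*(w + 4)) = 5/(w + 4) + 3/w.
An antiderivative is F(w) = 3*log(w) + 5*log(w + 4).
Then F(3) - F(1) = (3*log(3) + 5*log(7)) - (5*log(5)) = -5*log(5) + 3*log(3) + 5*log(7).

-5*log(5) + 3*log(3) + 5*log(7)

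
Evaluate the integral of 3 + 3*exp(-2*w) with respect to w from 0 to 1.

9/2 - 3*exp(-2)/2

An antiderivative is F(w) = 3*w - 3*exp(-2*w)/2.
Then F(1) - F(0) = (3 - 3*exp(-2)/2) - (-3/2) = 9/2 - 3*exp(-2)/2.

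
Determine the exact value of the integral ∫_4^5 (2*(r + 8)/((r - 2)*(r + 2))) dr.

Factor the denominator: r**2 - 4 = (r + 2)(r - 2).
Partial fractions: 2*(r + 8)/((r - 2)*(r + 2)) = -3/(r + 2) + 5/(r - 2).
An antiderivative is F(r) = 5*log(r - 2) - 3*log(r + 2).
Then F(5) - F(4) = (-3*log(7) + 5*log(3)) - (log(4/27)) = -3*log(7) - 2*log(2) + 8*log(3).

-3*log(7) - 2*log(2) + 8*log(3)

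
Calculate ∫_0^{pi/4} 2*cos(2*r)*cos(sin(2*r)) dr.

Let u = sin(2*r), so du = 2*cos(2*r) dr. When r = 0, u = 0; when r = pi/4, u = 1.
The integral becomes ∫ cos(u) du from 0 to 1, with antiderivative sin(u).
Back in r: F(r) = sin(sin(2*r)).
Then F(pi/4) - F(0) = (sin(1)) - (0) = sin(1).

sin(1)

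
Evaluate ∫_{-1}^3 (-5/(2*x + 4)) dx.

An antiderivative is F(x) = -5*log(2*x + 4)/2.
Then F(3) - F(-1) = (-5*log(10)/2) - (-5*log(2)/2) = -5*log(5)/2.

-5*log(5)/2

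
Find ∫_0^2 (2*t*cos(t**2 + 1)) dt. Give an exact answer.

Let u = t**2 + 1, so du = 2*t dt. When t = 0, u = 1; when t = 2, u = 5.
The integral becomes ∫ cos(u) du from 1 to 5, with antiderivative sin(u).
Back in t: F(t) = sin(t**2 + 1).
Then F(2) - F(0) = (sin(5)) - (sin(1)) = sin(5) - sin(1).

sin(5) - sin(1)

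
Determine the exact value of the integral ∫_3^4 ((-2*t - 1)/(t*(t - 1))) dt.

log(32/81)

Factor the denominator: t**2 - t = t(t - 1).
Partial fractions: (-2*t - 1)/(t*(t - 1)) = 1/t - 3/(t - 1).
An antiderivative is F(t) = log(t) - 3*log(t - 1).
Then F(4) - F(3) = (log(4/27)) - (log(3/8)) = log(32/81).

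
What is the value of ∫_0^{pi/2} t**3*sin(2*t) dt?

Integrate by parts 3 times (u = t^3, dv = sin(2*t) dt).
An antiderivative is F(t) = -t**3*cos(2*t)/2 + 3*t**2*sin(2*t)/4 + 3*t*cos(2*t)/4 - 3*sin(2*t)/8.
Then F(pi/2) - F(0) = (pi*(-6 + pi**2)/16) - (0) = pi*(-6 + pi**2)/16.

pi*(-6 + pi**2)/16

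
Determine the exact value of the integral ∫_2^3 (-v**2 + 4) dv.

By the power rule, an antiderivative is F(v) = -v**3/3 + 4*v.
Then F(3) - F(2) = (3) - (16/3) = -7/3.

-7/3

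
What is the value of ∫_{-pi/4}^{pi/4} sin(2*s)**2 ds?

Use the identity sin^2(2*s) = (1 - cos(4*s))/2.
An antiderivative is F(s) = s/2 - sin(4*s)/8.
Then F(pi/4) - F(-pi/4) = (pi/8) - (-pi/8) = pi/4.

pi/4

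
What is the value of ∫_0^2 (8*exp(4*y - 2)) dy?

Let u = 4*y - 2, so du = 4 dy. When y = 0, u = -2; when y = 2, u = 6.
The integral becomes 2·∫ exp(u) du from -2 to 6, with antiderivative 2*exp(u).
Back in y: F(y) = 2*exp(4*y - 2).
Then F(2) - F(0) = (2*exp(6)) - (2*exp(-2)) = -(2 - 2*exp(8))*exp(-2).

-(2 - 2*exp(8))*exp(-2)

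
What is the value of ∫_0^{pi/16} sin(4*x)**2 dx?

-1/16 + pi/32

Use the identity sin^2(4*x) = (1 - cos(8*x))/2.
An antiderivative is F(x) = x/2 - sin(8*x)/16.
Then F(pi/16) - F(0) = (-1/16 + pi/32) - (0) = -1/16 + pi/32.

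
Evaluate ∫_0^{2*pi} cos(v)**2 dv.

Use the identity cos^2(v) = (1 + cos(2*v))/2.
An antiderivative is F(v) = v/2 + sin(2*v)/4.
Then F(2*pi) - F(0) = (pi) - (0) = pi.

pi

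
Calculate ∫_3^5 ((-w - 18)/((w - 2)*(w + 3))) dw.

Factor the denominator: w**2 + w - 6 = (w + 3)(w - 2).
Partial fractions: (-w - 18)/((w - 2)*(w + 3)) = 3/(w + 3) - 4/(w - 2).
An antiderivative is F(w) = -4*log(w - 2) + 3*log(w + 3).
Then F(5) - F(3) = (-4*log(3) + 9*log(2)) - (3*log(2) + 3*log(3)) = -7*log(3) + 6*log(2).

-7*log(3) + 6*log(2)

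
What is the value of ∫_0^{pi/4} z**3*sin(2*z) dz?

Integrate by parts 3 times (u = z^3, dv = sin(2*z) dz).
An antiderivative is F(z) = -z**3*cos(2*z)/2 + 3*z**2*sin(2*z)/4 + 3*z*cos(2*z)/4 - 3*sin(2*z)/8.
Then F(pi/4) - F(0) = (-3/8 + 3*pi**2/64) - (0) = -3/8 + 3*pi**2/64.

-3/8 + 3*pi**2/64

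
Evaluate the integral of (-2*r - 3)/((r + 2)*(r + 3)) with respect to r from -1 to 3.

log(5/27)

Factor the denominator: r**2 + 5*r + 6 = (r + 3)(r + 2).
Partial fractions: (-2*r - 3)/((r + 2)*(r + 3)) = -3/(r + 3) + 1/(r + 2).
An antiderivative is F(r) = log(r + 2) - 3*log(r + 3).
Then F(3) - F(-1) = (-3*log(3) - 3*log(2) + log(5)) - (-log(8)) = log(5/27).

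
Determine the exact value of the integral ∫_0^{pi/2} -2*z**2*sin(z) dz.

Integrate by parts twice (u = z^2, dv = -2*sin(z) dz).
An antiderivative is F(z) = 2*z**2*cos(z) - 4*z*sin(z) - 4*cos(z).
Then F(pi/2) - F(0) = (-2*pi) - (-4) = 4 - 2*pi.

4 - 2*pi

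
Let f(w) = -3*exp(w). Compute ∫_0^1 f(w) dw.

An antiderivative is F(w) = -3*exp(w).
Then F(1) - F(0) = (-3*E) - (-3) = 3 - 3*E.

3 - 3*E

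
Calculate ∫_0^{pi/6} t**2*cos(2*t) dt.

Integrate by parts twice (u = t^2, dv = cos(2*t) dt).
An antiderivative is F(t) = t**2*sin(2*t)/2 + t*cos(2*t)/2 - sin(2*t)/4.
Then F(pi/6) - F(0) = (-sqrt(3)/8 + sqrt(3)*pi**2/144 + pi/24) - (0) = -sqrt(3)/8 + sqrt(3)*pi**2/144 + pi/24.

-sqrt(3)/8 + sqrt(3)*pi**2/144 + pi/24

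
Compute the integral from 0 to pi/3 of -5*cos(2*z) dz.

-5*sqrt(3)/4

An antiderivative is F(z) = -5*sin(2*z)/2.
Then F(pi/3) - F(0) = (-5*sqrt(3)/4) - (0) = -5*sqrt(3)/4.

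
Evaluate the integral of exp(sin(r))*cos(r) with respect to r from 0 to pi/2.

-1 + E

Let u = sin(r), so du = cos(r) dr. When r = 0, u = 0; when r = pi/2, u = 1.
The integral becomes ∫ exp(u) du from 0 to 1, with antiderivative exp(u).
Back in r: F(r) = exp(sin(r)).
Then F(pi/2) - F(0) = (E) - (1) = -1 + E.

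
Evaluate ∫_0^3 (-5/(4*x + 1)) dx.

An antiderivative is F(x) = -5*log(4*x + 1)/4.
Then F(3) - F(0) = (-5*log(13)/4) - (0) = -5*log(13)/4.

-5*log(13)/4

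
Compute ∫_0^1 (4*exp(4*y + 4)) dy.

Let u = 4*y + 4, so du = 4 dy. When y = 0, u = 4; when y = 1, u = 8.
The integral becomes ∫ exp(u) du from 4 to 8, with antiderivative exp(u).
Back in y: F(y) = exp(4*y + 4).
Then F(1) - F(0) = (exp(8)) - (exp(4)) = -exp(4) + exp(8).

-exp(4) + exp(8)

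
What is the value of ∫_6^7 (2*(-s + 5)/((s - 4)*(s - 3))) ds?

-10*log(2) + 6*log(3)

Factor the denominator: s**2 - 7*s + 12 = (s - 3)(s - 4).
Partial fractions: 2*(-s + 5)/((s - 4)*(s - 3)) = -4/(s - 3) + 2/(s - 4).
An antiderivative is F(s) = 2*log(s - 4) - 4*log(s - 3).
Then F(7) - F(6) = (-8*log(2) + 2*log(3)) - (log(4/81)) = -10*log(2) + 6*log(3).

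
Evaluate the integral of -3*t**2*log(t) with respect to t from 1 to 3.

Integrate by parts once (u = ln t, dv = -3*t**2 dt).
An antiderivative is F(t) = -t**3*(3*log(t) - 1)/3.
Then F(3) - F(1) = (9 - 27*log(3)) - (1/3) = 26/3 - 27*log(3).

26/3 - 27*log(3)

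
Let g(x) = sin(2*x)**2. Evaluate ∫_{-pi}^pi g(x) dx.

Use the identity sin^2(2*x) = (1 - cos(4*x))/2.
An antiderivative is F(x) = x/2 - sin(4*x)/8.
Then F(pi) - F(-pi) = (pi/2) - (-pi/2) = pi.

pi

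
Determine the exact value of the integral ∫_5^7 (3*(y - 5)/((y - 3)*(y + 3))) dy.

-9*log(2) + 4*log(5)

Factor the denominator: y**2 - 9 = (y + 3)(y - 3).
Partial fractions: 3*(y - 5)/((y - 3)*(y + 3)) = 4/(y + 3) - 1/(y - 3).
An antiderivative is F(y) = -log(y - 3) + 4*log(y + 3).
Then F(7) - F(5) = (2*log(2) + 4*log(5)) - (11*log(2)) = -9*log(2) + 4*log(5).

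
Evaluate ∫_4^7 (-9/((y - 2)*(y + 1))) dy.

Factor the denominator: y**2 - y - 2 = (y + 1)(y - 2).
Partial fractions: -9/((y - 2)*(y + 1)) = 3/(y + 1) - 3/(y - 2).
An antiderivative is F(y) = -3*log(y - 2) + 3*log(y + 1).
Then F(7) - F(4) = (-3*log(5) + 9*log(2)) - (-3*log(2) + 3*log(5)) = -6*log(5) + 12*log(2).

-6*log(5) + 12*log(2)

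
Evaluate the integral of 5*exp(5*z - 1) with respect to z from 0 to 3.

Let u = 5*z - 1, so du = 5 dz. When z = 0, u = -1; when z = 3, u = 14.
The integral becomes ∫ exp(u) du from -1 to 14, with antiderivative exp(u).
Back in z: F(z) = exp(5*z - 1).
Then F(3) - F(0) = (exp(14)) - (exp(-1)) = -(1 - exp(15))*exp(-1).

-(1 - exp(15))*exp(-1)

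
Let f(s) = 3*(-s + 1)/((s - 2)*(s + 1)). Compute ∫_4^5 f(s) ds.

Factor the denominator: s**2 - s - 2 = (s + 1)(s - 2).
Partial fractions: 3*(-s + 1)/((s - 2)*(s + 1)) = -2/(s + 1) - 1/(s - 2).
An antiderivative is F(s) = -log(s - 2) - 2*log(s + 1).
Then F(5) - F(4) = (-3*log(3) - 2*log(2)) - (-log(50)) = log(25/54).

log(25/54)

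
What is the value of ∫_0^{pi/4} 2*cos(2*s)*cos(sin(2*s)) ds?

Let u = sin(2*s), so du = 2*cos(2*s) ds. When s = 0, u = 0; when s = pi/4, u = 1.
The integral becomes ∫ cos(u) du from 0 to 1, with antiderivative sin(u).
Back in s: F(s) = sin(sin(2*s)).
Then F(pi/4) - F(0) = (sin(1)) - (0) = sin(1).

sin(1)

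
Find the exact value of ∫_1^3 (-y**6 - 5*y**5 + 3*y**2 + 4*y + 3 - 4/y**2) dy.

By the power rule, an antiderivative is F(y) = -y**7/7 - 5*y**6/6 + y**3 + 2*y**2 + 3*y + 4/y.
Then F(3) - F(1) = (-36313/42) - (379/42) = -18346/21.

-18346/21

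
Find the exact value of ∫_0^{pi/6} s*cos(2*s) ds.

-1/8 + sqrt(3)*pi/24

Integrate by parts once (u = s, dv = cos(2*s) ds).
An antiderivative is F(s) = s*sin(2*s)/2 + cos(2*s)/4.
Then F(pi/6) - F(0) = (1/8 + sqrt(3)*pi/24) - (1/4) = -1/8 + sqrt(3)*pi/24.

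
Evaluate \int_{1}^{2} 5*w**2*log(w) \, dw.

-35/9 + 40*log(2)/3

Integrate by parts once (u = ln w, dv = 5*w**2 dw).
An antiderivative is F(w) = 5*w**3*(3*log(w) - 1)/9.
Then F(2) - F(1) = (-40/9 + 40*log(2)/3) - (-5/9) = -35/9 + 40*log(2)/3.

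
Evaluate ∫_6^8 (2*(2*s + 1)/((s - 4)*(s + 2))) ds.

Factor the denominator: s**2 - 2*s - 8 = (s + 2)(s - 4).
Partial fractions: 2*(2*s + 1)/((s - 4)*(s + 2)) = 1/(s + 2) + 3/(s - 4).
An antiderivative is F(s) = 3*log(s - 4) + log(s + 2).
Then F(8) - F(6) = (log(5) + 7*log(2)) - (log(64)) = log(10).

log(10)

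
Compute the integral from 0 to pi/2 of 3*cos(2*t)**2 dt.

3*pi/4

Use the identity cos^2(2*t) = (1 + cos(4*t))/2.
An antiderivative is F(t) = 3*t/2 + 3*sin(4*t)/8.
Then F(pi/2) - F(0) = (3*pi/4) - (0) = 3*pi/4.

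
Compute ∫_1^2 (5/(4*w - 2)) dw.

An antiderivative is F(w) = 5*log(4*w - 2)/4.
Then F(2) - F(1) = (5*log(6)/4) - (5*log(2)/4) = 5*log(3)/4.

5*log(3)/4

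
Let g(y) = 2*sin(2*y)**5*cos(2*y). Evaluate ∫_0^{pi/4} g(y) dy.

Let u = sin(2*y), so du = 2*cos(2*y) dy. When y = 0, u = 0; when y = pi/4, u = 1.
The integral becomes ∫ u**5 du from 0 to 1, with antiderivative u**6/6.
Back in y: F(y) = sin(2*y)**6/6.
Then F(pi/4) - F(0) = (1/6) - (0) = 1/6.

1/6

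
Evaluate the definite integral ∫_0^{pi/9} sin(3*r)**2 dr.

-sqrt(3)/24 + pi/18

Use the identity sin^2(3*r) = (1 - cos(6*r))/2.
An antiderivative is F(r) = r/2 - sin(6*r)/12.
Then F(pi/9) - F(0) = (-sqrt(3)/24 + pi/18) - (0) = -sqrt(3)/24 + pi/18.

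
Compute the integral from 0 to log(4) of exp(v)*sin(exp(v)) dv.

Let u = exp(v), so du = exp(v) dv. When v = 0, u = 1; when v = log(4), u = 4.
The integral becomes ∫ sin(u) du from 1 to 4, with antiderivative -cos(u).
Back in v: F(v) = -cos(exp(v)).
Then F(log(4)) - F(0) = (-cos(4)) - (-cos(1)) = cos(1) - cos(4).

cos(1) - cos(4)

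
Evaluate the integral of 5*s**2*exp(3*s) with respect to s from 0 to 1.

Integrate by parts twice (u = s^2, dv = 5*exp(3*s) ds).
An antiderivative is F(s) = (45*s**2 - 30*s + 10)*exp(3*s)/27.
Then F(1) - F(0) = (25*exp(3)/27) - (10/27) = -10/27 + 25*exp(3)/27.

-10/27 + 25*exp(3)/27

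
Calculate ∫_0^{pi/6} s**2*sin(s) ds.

-2 - sqrt(3)*pi**2/72 + pi/6 + sqrt(3)

Integrate by parts twice (u = s^2, dv = sin(s) ds).
An antiderivative is F(s) = -s**2*cos(s) + 2*s*sin(s) + 2*cos(s).
Then F(pi/6) - F(0) = (-sqrt(3)*pi**2/72 + pi/6 + sqrt(3)) - (2) = -2 - sqrt(3)*pi**2/72 + pi/6 + sqrt(3).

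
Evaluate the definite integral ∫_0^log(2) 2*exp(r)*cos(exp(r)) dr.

-2*sin(1) + 2*sin(2)

Let u = exp(r), so du = exp(r) dr. When r = 0, u = 1; when r = log(2), u = 2.
The integral becomes 2·∫ cos(u) du from 1 to 2, with antiderivative 2*sin(u).
Back in r: F(r) = 2*sin(exp(r)).
Then F(log(2)) - F(0) = (2*sin(2)) - (2*sin(1)) = -2*sin(1) + 2*sin(2).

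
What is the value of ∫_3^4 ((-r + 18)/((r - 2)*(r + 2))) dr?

Factor the denominator: r**2 - 4 = (r + 2)(r - 2).
Partial fractions: (-r + 18)/((r - 2)*(r + 2)) = -5/(r + 2) + 4/(r - 2).
An antiderivative is F(r) = 4*log(r - 2) - 5*log(r + 2).
Then F(4) - F(3) = (-5*log(3) - log(2)) - (-5*log(5)) = -5*log(3) - log(2) + 5*log(5).

-5*log(3) - log(2) + 5*log(5)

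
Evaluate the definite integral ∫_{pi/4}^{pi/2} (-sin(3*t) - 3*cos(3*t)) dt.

2*sqrt(2)/3 + 1

An antiderivative is F(t) = -sin(3*t) + cos(3*t)/3.
Then F(pi/2) - F(pi/4) = (1) - (-2*sqrt(2)/3) = 2*sqrt(2)/3 + 1.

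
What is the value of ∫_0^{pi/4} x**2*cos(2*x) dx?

-1/4 + pi**2/32

Integrate by parts twice (u = x^2, dv = cos(2*x) dx).
An antiderivative is F(x) = x**2*sin(2*x)/2 + x*cos(2*x)/2 - sin(2*x)/4.
Then F(pi/4) - F(0) = (-1/4 + pi**2/32) - (0) = -1/4 + pi**2/32.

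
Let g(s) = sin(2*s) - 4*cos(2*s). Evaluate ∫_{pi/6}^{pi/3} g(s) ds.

1/2

An antiderivative is F(s) = -2*sin(2*s) - cos(2*s)/2.
Then F(pi/3) - F(pi/6) = (1/4 - sqrt(3)) - (-sqrt(3) - 1/4) = 1/2.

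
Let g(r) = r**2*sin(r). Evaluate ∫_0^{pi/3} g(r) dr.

-1 - pi**2/18 + sqrt(3)*pi/3

Integrate by parts twice (u = r^2, dv = sin(r) dr).
An antiderivative is F(r) = -r**2*cos(r) + 2*r*sin(r) + 2*cos(r).
Then F(pi/3) - F(0) = (-pi**2/18 + 1 + sqrt(3)*pi/3) - (2) = -1 - pi**2/18 + sqrt(3)*pi/3.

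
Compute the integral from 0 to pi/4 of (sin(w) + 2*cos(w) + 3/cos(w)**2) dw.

An antiderivative is F(w) = 2*sin(w) - cos(w) + 3*tan(w).
Then F(pi/4) - F(0) = (sqrt(2)/2 + 3) - (-1) = sqrt(2)/2 + 4.

sqrt(2)/2 + 4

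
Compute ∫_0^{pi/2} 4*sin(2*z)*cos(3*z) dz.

Use the identity sin(2*z)cos(3*z) = [sin(5*z) + sin(-z)]/2.
An antiderivative is F(z) = 2*cos(z) - 2*cos(5*z)/5.
Then F(pi/2) - F(0) = (0) - (8/5) = -8/5.

-8/5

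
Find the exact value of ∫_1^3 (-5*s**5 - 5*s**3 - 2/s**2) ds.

-708

By the power rule, an antiderivative is F(s) = -5*s**6/6 - 5*s**4/4 + 2/s.
Then F(3) - F(1) = (-8497/12) - (-1/12) = -708.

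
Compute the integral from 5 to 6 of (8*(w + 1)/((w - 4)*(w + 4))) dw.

Factor the denominator: w**2 - 16 = (w + 4)(w - 4).
Partial fractions: 8*(w + 1)/((w - 4)*(w + 4)) = 3/(w + 4) + 5/(w - 4).
An antiderivative is F(w) = 5*log(w - 4) + 3*log(w + 4).
Then F(6) - F(5) = (3*log(5) + 8*log(2)) - (6*log(3)) = -6*log(3) + 3*log(5) + 8*log(2).

-6*log(3) + 3*log(5) + 8*log(2)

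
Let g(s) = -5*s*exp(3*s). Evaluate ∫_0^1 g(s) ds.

Integrate by parts once (u = s, dv = -5*exp(3*s) ds).
An antiderivative is F(s) = (-15*s + 5)*exp(3*s)/9.
Then F(1) - F(0) = (-10*exp(3)/9) - (5/9) = -10*exp(3)/9 - 5/9.

-10*exp(3)/9 - 5/9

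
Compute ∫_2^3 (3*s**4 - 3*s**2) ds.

By the power rule, an antiderivative is F(s) = 3*s**5/5 - s**3.
Then F(3) - F(2) = (594/5) - (56/5) = 538/5.

538/5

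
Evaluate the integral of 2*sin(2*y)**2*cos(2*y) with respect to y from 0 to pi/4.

Let u = sin(2*y), so du = 2*cos(2*y) dy. When y = 0, u = 0; when y = pi/4, u = 1.
The integral becomes ∫ u**2 du from 0 to 1, with antiderivative u**3/3.
Back in y: F(y) = sin(2*y)**3/3.
Then F(pi/4) - F(0) = (1/3) - (0) = 1/3.

1/3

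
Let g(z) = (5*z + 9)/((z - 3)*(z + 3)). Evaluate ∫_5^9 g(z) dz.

-log(2) + 5*log(3)

Factor the denominator: z**2 - 9 = (z + 3)(z - 3).
Partial fractions: (5*z + 9)/((z - 3)*(z + 3)) = 1/(z + 3) + 4/(z - 3).
An antiderivative is F(z) = 4*log(z - 3) + log(z + 3).
Then F(9) - F(5) = (6*log(2) + 5*log(3)) - (7*log(2)) = -log(2) + 5*log(3).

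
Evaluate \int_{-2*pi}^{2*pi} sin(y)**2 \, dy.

Use the identity sin^2(y) = (1 - cos(2*y))/2.
An antiderivative is F(y) = y/2 - sin(2*y)/4.
Then F(2*pi) - F(-2*pi) = (pi) - (-pi) = 2*pi.

2*pi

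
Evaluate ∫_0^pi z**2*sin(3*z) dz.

Integrate by parts twice (u = z^2, dv = sin(3*z) dz).
An antiderivative is F(z) = -z**2*cos(3*z)/3 + 2*z*sin(3*z)/9 + 2*cos(3*z)/27.
Then F(pi) - F(0) = (-2/27 + pi**2/3) - (2/27) = -4/27 + pi**2/3.

-4/27 + pi**2/3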